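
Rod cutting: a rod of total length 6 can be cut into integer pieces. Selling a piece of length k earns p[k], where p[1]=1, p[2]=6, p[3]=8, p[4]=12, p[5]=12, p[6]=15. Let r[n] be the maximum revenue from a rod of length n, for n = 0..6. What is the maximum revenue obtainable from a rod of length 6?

   n    0    1    2    3    4    5    6
r[n]    0    1    6    8   12   14   18

18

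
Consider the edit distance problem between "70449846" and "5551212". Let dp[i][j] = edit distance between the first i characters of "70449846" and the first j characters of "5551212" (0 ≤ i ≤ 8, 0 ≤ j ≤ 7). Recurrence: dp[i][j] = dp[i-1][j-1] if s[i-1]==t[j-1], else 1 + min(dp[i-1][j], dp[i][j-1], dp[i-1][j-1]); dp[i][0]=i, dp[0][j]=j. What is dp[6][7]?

7

   ''  5  5  5  1  2  1  2
''  0  1  2  3  4  5  6  7
 7  1  1  2  3  4  5  6  7
 0  2  2  2  3  4  5  6  7
 4  3  3  3  3  4  5  6  7
 4  4  4  4  4  4  5  6  7
 9  5  5  5  5  5  5  6  7
 8  6  6  6  6  6  6  6  7
 4  7  7  7  7  7  7  7  7
 6  8  8  8  8  8  8  8  8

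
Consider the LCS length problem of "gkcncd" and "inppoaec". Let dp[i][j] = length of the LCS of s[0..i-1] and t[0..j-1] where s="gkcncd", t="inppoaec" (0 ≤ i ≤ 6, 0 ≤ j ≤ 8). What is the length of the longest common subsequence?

   ''  i  n  p  p  o  a  e  c
''  0  0  0  0  0  0  0  0  0
 g  0  0  0  0  0  0  0  0  0
 k  0  0  0  0  0  0  0  0  0
 c  0  0  0  0  0  0  0  0  1
 n  0  0  1  1  1  1  1  1  1
 c  0  0  1  1  1  1  1  1  2
 d  0  0  1  1  1  1  1  1  2

2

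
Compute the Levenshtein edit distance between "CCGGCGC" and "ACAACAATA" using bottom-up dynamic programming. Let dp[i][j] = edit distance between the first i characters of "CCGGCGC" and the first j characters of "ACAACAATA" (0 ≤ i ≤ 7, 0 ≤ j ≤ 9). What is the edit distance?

   ''  A  C  A  A  C  A  A  T  A
''  0  1  2  3  4  5  6  7  8  9
 C  1  1  1  2  3  4  5  6  7  8
 C  2  2  1  2  3  3  4  5  6  7
 G  3  3  2  2  3  4  4  5  6  7
 G  4  4  3  3  3  4  5  5  6  7
 C  5  5  4  4  4  3  4  5  6  7
 G  6  6  5  5  5  4  4  5  6  7
 C  7  7  6  6  6  5  5  5  6  7

7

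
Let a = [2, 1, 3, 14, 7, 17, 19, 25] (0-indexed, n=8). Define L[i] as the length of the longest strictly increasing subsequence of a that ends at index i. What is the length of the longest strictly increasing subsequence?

   i    0    1    2    3    4    5    6    7
a[i]    2    1    3   14    7   17   19   25
L[i]    1    1    2    3    3    4    5    6

6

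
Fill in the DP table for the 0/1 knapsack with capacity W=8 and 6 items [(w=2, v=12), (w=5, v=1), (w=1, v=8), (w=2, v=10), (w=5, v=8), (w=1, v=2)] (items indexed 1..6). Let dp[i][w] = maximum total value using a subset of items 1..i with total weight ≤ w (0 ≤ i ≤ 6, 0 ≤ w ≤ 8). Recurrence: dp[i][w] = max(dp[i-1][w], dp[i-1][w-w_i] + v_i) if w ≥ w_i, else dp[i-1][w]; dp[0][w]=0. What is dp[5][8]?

i\w   0   1   2   3   4   5   6   7   8
  0   0   0   0   0   0   0   0   0   0
  1   0   0  12  12  12  12  12  12  12
  2   0   0  12  12  12  12  12  13  13
  3   0   8  12  20  20  20  20  20  21
  4   0   8  12  20  22  30  30  30  30
  5   0   8  12  20  22  30  30  30  30
  6   0   8  12  20  22  30  32  32  32

30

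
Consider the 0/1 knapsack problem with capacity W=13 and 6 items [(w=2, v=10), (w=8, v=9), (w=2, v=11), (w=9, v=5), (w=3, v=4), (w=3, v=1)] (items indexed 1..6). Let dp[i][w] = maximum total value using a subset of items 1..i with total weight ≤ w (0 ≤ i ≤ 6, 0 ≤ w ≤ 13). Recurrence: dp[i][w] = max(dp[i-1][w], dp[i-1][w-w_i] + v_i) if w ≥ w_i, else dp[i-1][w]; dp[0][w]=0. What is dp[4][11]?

21

i\w   0   1   2   3   4   5   6   7   8   9  10  11  12  13
  0   0   0   0   0   0   0   0   0   0   0   0   0   0   0
  1   0   0  10  10  10  10  10  10  10  10  10  10  10  10
  2   0   0  10  10  10  10  10  10  10  10  19  19  19  19
  3   0   0  11  11  21  21  21  21  21  21  21  21  30  30
  4   0   0  11  11  21  21  21  21  21  21  21  21  30  30
  5   0   0  11  11  21  21  21  25  25  25  25  25  30  30
  6   0   0  11  11  21  21  21  25  25  25  26  26  30  30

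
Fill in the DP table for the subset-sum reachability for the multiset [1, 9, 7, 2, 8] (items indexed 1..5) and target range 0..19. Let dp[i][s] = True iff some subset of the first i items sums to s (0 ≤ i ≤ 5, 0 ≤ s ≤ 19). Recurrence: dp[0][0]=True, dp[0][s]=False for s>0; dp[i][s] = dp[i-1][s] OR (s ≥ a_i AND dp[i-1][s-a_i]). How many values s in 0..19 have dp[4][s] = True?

14

i\s   0   1   2   3   4   5   6   7   8   9  10  11  12  13  14  15  16  17  18  19
  0   T   F   F   F   F   F   F   F   F   F   F   F   F   F   F   F   F   F   F   F
  1   T   T   F   F   F   F   F   F   F   F   F   F   F   F   F   F   F   F   F   F
  2   T   T   F   F   F   F   F   F   F   T   T   F   F   F   F   F   F   F   F   F
  3   T   T   F   F   F   F   F   T   T   T   T   F   F   F   F   F   T   T   F   F
  4   T   T   T   T   F   F   F   T   T   T   T   T   T   F   F   F   T   T   T   T
  5   T   T   T   T   F   F   F   T   T   T   T   T   T   F   F   T   T   T   T   T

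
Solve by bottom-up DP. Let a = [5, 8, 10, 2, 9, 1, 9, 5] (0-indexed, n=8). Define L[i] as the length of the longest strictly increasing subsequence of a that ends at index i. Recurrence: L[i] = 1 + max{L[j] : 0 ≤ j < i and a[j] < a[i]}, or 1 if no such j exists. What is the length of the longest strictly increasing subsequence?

3

   i    0    1    2    3    4    5    6    7
a[i]    5    8   10    2    9    1    9    5
L[i]    1    2    3    1    3    1    3    2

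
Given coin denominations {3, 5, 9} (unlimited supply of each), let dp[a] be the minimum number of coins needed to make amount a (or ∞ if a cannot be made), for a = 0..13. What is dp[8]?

2

 a  0  1  2  3  4  5  6  7  8  9 10 11 12 13
dp  0  -  -  1  -  1  2  -  2  1  2  3  2  3
(- denotes ∞ / unreachable)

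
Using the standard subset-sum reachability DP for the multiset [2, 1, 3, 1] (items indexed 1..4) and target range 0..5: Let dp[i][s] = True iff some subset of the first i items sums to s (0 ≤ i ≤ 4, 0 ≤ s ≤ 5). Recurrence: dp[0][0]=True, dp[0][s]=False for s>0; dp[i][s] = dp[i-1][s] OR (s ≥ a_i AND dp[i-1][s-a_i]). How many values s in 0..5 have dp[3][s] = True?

6

i\s   0   1   2   3   4   5
  0   T   F   F   F   F   F
  1   T   F   T   F   F   F
  2   T   T   T   T   F   F
  3   T   T   T   T   T   T
  4   T   T   T   T   T   T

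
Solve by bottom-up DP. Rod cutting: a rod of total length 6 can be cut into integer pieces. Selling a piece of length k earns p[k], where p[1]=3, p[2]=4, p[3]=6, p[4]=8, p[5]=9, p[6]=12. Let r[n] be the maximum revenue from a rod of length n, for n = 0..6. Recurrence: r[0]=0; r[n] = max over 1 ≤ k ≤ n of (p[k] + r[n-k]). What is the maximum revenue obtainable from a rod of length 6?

18

   n    0    1    2    3    4    5    6
r[n]    0    3    6    9   12   15   18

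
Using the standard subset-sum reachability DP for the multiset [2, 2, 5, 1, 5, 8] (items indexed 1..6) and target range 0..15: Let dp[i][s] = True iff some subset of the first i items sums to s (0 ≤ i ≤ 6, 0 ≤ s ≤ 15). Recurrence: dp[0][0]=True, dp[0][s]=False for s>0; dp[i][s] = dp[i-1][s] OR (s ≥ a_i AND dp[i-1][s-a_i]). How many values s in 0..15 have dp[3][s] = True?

i\s   0   1   2   3   4   5   6   7   8   9  10  11  12  13  14  15
  0   T   F   F   F   F   F   F   F   F   F   F   F   F   F   F   F
  1   T   F   T   F   F   F   F   F   F   F   F   F   F   F   F   F
  2   T   F   T   F   T   F   F   F   F   F   F   F   F   F   F   F
  3   T   F   T   F   T   T   F   T   F   T   F   F   F   F   F   F
  4   T   T   T   T   T   T   T   T   T   T   T   F   F   F   F   F
  5   T   T   T   T   T   T   T   T   T   T   T   T   T   T   T   T
  6   T   T   T   T   T   T   T   T   T   T   T   T   T   T   T   T

6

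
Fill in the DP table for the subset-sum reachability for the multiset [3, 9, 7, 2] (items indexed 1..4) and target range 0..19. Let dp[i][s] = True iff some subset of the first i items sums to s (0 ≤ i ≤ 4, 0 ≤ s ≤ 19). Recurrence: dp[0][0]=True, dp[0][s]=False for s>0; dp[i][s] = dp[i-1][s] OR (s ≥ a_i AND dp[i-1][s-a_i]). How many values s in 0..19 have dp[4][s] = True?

i\s   0   1   2   3   4   5   6   7   8   9  10  11  12  13  14  15  16  17  18  19
  0   T   F   F   F   F   F   F   F   F   F   F   F   F   F   F   F   F   F   F   F
  1   T   F   F   T   F   F   F   F   F   F   F   F   F   F   F   F   F   F   F   F
  2   T   F   F   T   F   F   F   F   F   T   F   F   T   F   F   F   F   F   F   F
  3   T   F   F   T   F   F   F   T   F   T   T   F   T   F   F   F   T   F   F   T
  4   T   F   T   T   F   T   F   T   F   T   T   T   T   F   T   F   T   F   T   T

13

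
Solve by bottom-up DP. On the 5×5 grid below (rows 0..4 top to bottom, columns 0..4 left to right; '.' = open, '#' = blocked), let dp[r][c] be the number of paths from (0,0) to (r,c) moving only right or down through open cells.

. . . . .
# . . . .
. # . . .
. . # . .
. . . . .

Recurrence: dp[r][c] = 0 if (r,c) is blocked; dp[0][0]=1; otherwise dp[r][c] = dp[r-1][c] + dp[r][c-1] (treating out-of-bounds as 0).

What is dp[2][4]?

r\c   0   1   2   3   4
  0   1   1   1   1   1
  1   0   1   2   3   4
  2   0   0   2   5   9
  3   0   0   0   5  14
  4   0   0   0   5  19

9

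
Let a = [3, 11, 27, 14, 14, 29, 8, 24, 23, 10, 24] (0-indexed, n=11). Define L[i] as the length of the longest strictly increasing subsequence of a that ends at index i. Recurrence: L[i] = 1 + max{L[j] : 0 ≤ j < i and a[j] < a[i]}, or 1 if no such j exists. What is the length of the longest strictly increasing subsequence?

5

   i    0    1    2    3    4    5    6    7    8    9   10
a[i]    3   11   27   14   14   29    8   24   23   10   24
L[i]    1    2    3    3    3    4    2    4    4    3    5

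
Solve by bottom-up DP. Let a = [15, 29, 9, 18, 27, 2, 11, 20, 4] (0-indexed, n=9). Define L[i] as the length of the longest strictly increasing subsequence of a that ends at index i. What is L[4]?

   i    0    1    2    3    4    5    6    7    8
a[i]   15   29    9   18   27    2   11   20    4
L[i]    1    2    1    2    3    1    2    3    2

3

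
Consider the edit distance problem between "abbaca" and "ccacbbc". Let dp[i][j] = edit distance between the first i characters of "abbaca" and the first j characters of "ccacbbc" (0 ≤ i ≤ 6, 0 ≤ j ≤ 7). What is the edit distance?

   ''  c  c  a  c  b  b  c
''  0  1  2  3  4  5  6  7
 a  1  1  2  2  3  4  5  6
 b  2  2  2  3  3  3  4  5
 b  3  3  3  3  4  3  3  4
 a  4  4  4  3  4  4  4  4
 c  5  4  4  4  3  4  5  4
 a  6  5  5  4  4  4  5  5

5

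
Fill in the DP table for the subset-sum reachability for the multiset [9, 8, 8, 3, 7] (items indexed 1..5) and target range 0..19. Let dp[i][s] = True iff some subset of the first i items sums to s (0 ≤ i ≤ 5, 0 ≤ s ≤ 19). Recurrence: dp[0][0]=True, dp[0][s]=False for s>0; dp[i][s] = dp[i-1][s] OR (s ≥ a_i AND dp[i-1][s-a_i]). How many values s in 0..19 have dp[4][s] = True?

i\s   0   1   2   3   4   5   6   7   8   9  10  11  12  13  14  15  16  17  18  19
  0   T   F   F   F   F   F   F   F   F   F   F   F   F   F   F   F   F   F   F   F
  1   T   F   F   F   F   F   F   F   F   T   F   F   F   F   F   F   F   F   F   F
  2   T   F   F   F   F   F   F   F   T   T   F   F   F   F   F   F   F   T   F   F
  3   T   F   F   F   F   F   F   F   T   T   F   F   F   F   F   F   T   T   F   F
  4   T   F   F   T   F   F   F   F   T   T   F   T   T   F   F   F   T   T   F   T
  5   T   F   F   T   F   F   F   T   T   T   T   T   T   F   F   T   T   T   T   T

9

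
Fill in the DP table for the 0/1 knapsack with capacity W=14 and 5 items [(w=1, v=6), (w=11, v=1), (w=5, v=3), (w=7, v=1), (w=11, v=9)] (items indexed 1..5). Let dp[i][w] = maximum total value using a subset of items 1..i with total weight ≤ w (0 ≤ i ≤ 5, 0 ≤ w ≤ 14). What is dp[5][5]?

6

i\w   0   1   2   3   4   5   6   7   8   9  10  11  12  13  14
  0   0   0   0   0   0   0   0   0   0   0   0   0   0   0   0
  1   0   6   6   6   6   6   6   6   6   6   6   6   6   6   6
  2   0   6   6   6   6   6   6   6   6   6   6   6   7   7   7
  3   0   6   6   6   6   6   9   9   9   9   9   9   9   9   9
  4   0   6   6   6   6   6   9   9   9   9   9   9   9  10  10
  5   0   6   6   6   6   6   9   9   9   9   9   9  15  15  15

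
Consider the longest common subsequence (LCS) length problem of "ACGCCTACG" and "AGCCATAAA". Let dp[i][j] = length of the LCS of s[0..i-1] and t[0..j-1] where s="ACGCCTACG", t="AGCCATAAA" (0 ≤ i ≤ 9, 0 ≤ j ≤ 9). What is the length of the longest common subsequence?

   ''  A  G  C  C  A  T  A  A  A
''  0  0  0  0  0  0  0  0  0  0
 A  0  1  1  1  1  1  1  1  1  1
 C  0  1  1  2  2  2  2  2  2  2
 G  0  1  2  2  2  2  2  2  2  2
 C  0  1  2  3  3  3  3  3  3  3
 C  0  1  2  3  4  4  4  4  4  4
 T  0  1  2  3  4  4  5  5  5  5
 A  0  1  2  3  4  5  5  6  6  6
 C  0  1  2  3  4  5  5  6  6  6
 G  0  1  2  3  4  5  5  6  6  6

6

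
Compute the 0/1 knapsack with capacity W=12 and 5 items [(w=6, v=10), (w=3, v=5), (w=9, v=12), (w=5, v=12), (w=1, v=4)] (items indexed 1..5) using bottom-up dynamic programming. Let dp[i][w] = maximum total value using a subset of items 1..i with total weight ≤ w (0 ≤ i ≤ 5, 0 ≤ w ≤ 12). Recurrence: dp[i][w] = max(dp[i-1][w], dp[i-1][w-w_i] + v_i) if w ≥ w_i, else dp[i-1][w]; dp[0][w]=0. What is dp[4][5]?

12

i\w   0   1   2   3   4   5   6   7   8   9  10  11  12
  0   0   0   0   0   0   0   0   0   0   0   0   0   0
  1   0   0   0   0   0   0  10  10  10  10  10  10  10
  2   0   0   0   5   5   5  10  10  10  15  15  15  15
  3   0   0   0   5   5   5  10  10  10  15  15  15  17
  4   0   0   0   5   5  12  12  12  17  17  17  22  22
  5   0   4   4   5   9  12  16  16  17  21  21  22  26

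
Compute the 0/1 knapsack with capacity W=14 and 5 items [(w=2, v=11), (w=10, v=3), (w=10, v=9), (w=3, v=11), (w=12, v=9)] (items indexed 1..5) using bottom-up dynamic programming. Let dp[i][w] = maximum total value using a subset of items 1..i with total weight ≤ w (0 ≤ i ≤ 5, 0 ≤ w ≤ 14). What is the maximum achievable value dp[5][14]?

i\w   0   1   2   3   4   5   6   7   8   9  10  11  12  13  14
  0   0   0   0   0   0   0   0   0   0   0   0   0   0   0   0
  1   0   0  11  11  11  11  11  11  11  11  11  11  11  11  11
  2   0   0  11  11  11  11  11  11  11  11  11  11  14  14  14
  3   0   0  11  11  11  11  11  11  11  11  11  11  20  20  20
  4   0   0  11  11  11  22  22  22  22  22  22  22  22  22  22
  5   0   0  11  11  11  22  22  22  22  22  22  22  22  22  22

22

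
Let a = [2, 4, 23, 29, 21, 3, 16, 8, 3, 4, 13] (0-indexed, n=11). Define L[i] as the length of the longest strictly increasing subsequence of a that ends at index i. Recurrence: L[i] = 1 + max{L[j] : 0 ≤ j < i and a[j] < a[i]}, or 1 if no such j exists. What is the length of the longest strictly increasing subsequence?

4

   i    0    1    2    3    4    5    6    7    8    9   10
a[i]    2    4   23   29   21    3   16    8    3    4   13
L[i]    1    2    3    4    3    2    3    3    2    3    4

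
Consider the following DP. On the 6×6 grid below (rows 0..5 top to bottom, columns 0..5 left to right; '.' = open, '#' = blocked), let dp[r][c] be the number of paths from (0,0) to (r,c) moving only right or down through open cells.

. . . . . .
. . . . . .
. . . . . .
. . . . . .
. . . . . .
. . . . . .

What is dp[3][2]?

r\c   0   1   2   3   4   5
  0   1   1   1   1   1   1
  1   1   2   3   4   5   6
  2   1   3   6  10  15  21
  3   1   4  10  20  35  56
  4   1   5  15  35  70 126
  5   1   6  21  56 126 252

10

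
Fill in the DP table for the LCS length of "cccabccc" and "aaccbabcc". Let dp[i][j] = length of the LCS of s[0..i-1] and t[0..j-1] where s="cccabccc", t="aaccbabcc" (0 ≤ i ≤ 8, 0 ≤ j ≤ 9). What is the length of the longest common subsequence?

   ''  a  a  c  c  b  a  b  c  c
''  0  0  0  0  0  0  0  0  0  0
 c  0  0  0  1  1  1  1  1  1  1
 c  0  0  0  1  2  2  2  2  2  2
 c  0  0  0  1  2  2  2  2  3  3
 a  0  1  1  1  2  2  3  3  3  3
 b  0  1  1  1  2  3  3  4  4  4
 c  0  1  1  2  2  3  3  4  5  5
 c  0  1  1  2  3  3  3  4  5  6
 c  0  1  1  2  3  3  3  4  5  6

6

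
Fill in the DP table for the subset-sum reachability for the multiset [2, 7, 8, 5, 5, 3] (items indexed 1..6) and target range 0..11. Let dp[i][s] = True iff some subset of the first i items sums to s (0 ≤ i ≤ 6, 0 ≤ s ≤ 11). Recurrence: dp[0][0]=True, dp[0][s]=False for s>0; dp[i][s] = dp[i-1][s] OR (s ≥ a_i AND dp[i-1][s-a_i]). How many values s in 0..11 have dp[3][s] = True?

6

i\s   0   1   2   3   4   5   6   7   8   9  10  11
  0   T   F   F   F   F   F   F   F   F   F   F   F
  1   T   F   T   F   F   F   F   F   F   F   F   F
  2   T   F   T   F   F   F   F   T   F   T   F   F
  3   T   F   T   F   F   F   F   T   T   T   T   F
  4   T   F   T   F   F   T   F   T   T   T   T   F
  5   T   F   T   F   F   T   F   T   T   T   T   F
  6   T   F   T   T   F   T   F   T   T   T   T   T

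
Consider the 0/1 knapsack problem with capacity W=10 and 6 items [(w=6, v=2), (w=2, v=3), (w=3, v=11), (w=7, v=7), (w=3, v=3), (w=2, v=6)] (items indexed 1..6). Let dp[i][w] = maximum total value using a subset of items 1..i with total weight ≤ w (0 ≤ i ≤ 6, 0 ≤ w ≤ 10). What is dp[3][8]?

14

i\w   0   1   2   3   4   5   6   7   8   9  10
  0   0   0   0   0   0   0   0   0   0   0   0
  1   0   0   0   0   0   0   2   2   2   2   2
  2   0   0   3   3   3   3   3   3   5   5   5
  3   0   0   3  11  11  14  14  14  14  14  14
  4   0   0   3  11  11  14  14  14  14  14  18
  5   0   0   3  11  11  14  14  14  17  17  18
  6   0   0   6  11  11  17  17  20  20  20  23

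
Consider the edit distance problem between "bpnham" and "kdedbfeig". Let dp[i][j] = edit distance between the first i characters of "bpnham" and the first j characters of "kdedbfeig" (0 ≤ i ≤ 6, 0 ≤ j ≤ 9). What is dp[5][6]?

6

   ''  k  d  e  d  b  f  e  i  g
''  0  1  2  3  4  5  6  7  8  9
 b  1  1  2  3  4  4  5  6  7  8
 p  2  2  2  3  4  5  5  6  7  8
 n  3  3  3  3  4  5  6  6  7  8
 h  4  4  4  4  4  5  6  7  7  8
 a  5  5  5  5  5  5  6  7  8  8
 m  6  6  6  6  6  6  6  7  8  9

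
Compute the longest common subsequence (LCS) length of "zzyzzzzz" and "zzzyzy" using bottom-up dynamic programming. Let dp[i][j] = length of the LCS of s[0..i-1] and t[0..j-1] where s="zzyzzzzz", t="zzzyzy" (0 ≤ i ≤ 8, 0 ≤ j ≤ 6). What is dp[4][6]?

   ''  z  z  z  y  z  y
''  0  0  0  0  0  0  0
 z  0  1  1  1  1  1  1
 z  0  1  2  2  2  2  2
 y  0  1  2  2  3  3  3
 z  0  1  2  3  3  4  4
 z  0  1  2  3  3  4  4
 z  0  1  2  3  3  4  4
 z  0  1  2  3  3  4  4
 z  0  1  2  3  3  4  4

4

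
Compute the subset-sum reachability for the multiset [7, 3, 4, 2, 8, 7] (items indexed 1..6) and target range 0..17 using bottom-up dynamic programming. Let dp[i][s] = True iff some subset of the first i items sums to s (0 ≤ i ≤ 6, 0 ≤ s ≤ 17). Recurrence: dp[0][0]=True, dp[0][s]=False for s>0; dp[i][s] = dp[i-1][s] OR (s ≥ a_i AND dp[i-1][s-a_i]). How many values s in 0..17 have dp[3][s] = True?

i\s   0   1   2   3   4   5   6   7   8   9  10  11  12  13  14  15  16  17
  0   T   F   F   F   F   F   F   F   F   F   F   F   F   F   F   F   F   F
  1   T   F   F   F   F   F   F   T   F   F   F   F   F   F   F   F   F   F
  2   T   F   F   T   F   F   F   T   F   F   T   F   F   F   F   F   F   F
  3   T   F   F   T   T   F   F   T   F   F   T   T   F   F   T   F   F   F
  4   T   F   T   T   T   T   T   T   F   T   T   T   T   T   T   F   T   F
  5   T   F   T   T   T   T   T   T   T   T   T   T   T   T   T   T   T   T
  6   T   F   T   T   T   T   T   T   T   T   T   T   T   T   T   T   T   T

7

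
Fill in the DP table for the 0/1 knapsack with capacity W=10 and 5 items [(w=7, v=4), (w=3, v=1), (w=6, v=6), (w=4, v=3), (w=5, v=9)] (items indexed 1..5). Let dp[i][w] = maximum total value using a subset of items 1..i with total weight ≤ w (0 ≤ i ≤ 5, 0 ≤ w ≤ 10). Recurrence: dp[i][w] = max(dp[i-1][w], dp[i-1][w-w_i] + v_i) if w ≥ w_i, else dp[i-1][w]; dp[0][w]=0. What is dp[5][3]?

i\w   0   1   2   3   4   5   6   7   8   9  10
  0   0   0   0   0   0   0   0   0   0   0   0
  1   0   0   0   0   0   0   0   4   4   4   4
  2   0   0   0   1   1   1   1   4   4   4   5
  3   0   0   0   1   1   1   6   6   6   7   7
  4   0   0   0   1   3   3   6   6   6   7   9
  5   0   0   0   1   3   9   9   9  10  12  12

1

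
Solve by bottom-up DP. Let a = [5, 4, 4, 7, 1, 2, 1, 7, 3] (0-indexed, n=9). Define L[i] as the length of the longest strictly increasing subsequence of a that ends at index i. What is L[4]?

   i    0    1    2    3    4    5    6    7    8
a[i]    5    4    4    7    1    2    1    7    3
L[i]    1    1    1    2    1    2    1    3    3

1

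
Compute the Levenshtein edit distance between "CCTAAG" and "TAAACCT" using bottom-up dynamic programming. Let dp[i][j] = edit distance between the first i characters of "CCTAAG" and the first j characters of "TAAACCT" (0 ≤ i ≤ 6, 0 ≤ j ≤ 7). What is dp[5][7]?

   ''  T  A  A  A  C  C  T
''  0  1  2  3  4  5  6  7
 C  1  1  2  3  4  4  5  6
 C  2  2  2  3  4  4  4  5
 T  3  2  3  3  4  5  5  4
 A  4  3  2  3  3  4  5  5
 A  5  4  3  2  3  4  5  6
 G  6  5  4  3  3  4  5  6

6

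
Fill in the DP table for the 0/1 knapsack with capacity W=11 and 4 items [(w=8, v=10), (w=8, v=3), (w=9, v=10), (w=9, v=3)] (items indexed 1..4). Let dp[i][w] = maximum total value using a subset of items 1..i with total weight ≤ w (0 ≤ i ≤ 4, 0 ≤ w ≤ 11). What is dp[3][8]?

i\w   0   1   2   3   4   5   6   7   8   9  10  11
  0   0   0   0   0   0   0   0   0   0   0   0   0
  1   0   0   0   0   0   0   0   0  10  10  10  10
  2   0   0   0   0   0   0   0   0  10  10  10  10
  3   0   0   0   0   0   0   0   0  10  10  10  10
  4   0   0   0   0   0   0   0   0  10  10  10  10

10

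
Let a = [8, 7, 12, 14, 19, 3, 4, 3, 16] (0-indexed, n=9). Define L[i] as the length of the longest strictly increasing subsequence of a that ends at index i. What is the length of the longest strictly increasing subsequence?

   i    0    1    2    3    4    5    6    7    8
a[i]    8    7   12   14   19    3    4    3   16
L[i]    1    1    2    3    4    1    2    1    4

4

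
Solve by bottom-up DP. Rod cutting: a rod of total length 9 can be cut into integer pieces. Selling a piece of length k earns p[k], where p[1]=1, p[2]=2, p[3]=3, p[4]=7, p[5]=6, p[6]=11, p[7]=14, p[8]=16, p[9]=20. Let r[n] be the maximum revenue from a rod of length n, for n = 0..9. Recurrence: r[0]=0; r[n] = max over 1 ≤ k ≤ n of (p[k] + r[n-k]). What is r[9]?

20

   n    0    1    2    3    4    5    6    7    8    9
r[n]    0    1    2    3    7    8   11   14   16   20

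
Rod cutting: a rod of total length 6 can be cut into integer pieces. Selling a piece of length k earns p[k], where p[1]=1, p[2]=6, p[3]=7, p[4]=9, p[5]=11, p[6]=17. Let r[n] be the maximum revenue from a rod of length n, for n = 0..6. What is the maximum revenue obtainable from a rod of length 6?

   n    0    1    2    3    4    5    6
r[n]    0    1    6    7   12   13   18

18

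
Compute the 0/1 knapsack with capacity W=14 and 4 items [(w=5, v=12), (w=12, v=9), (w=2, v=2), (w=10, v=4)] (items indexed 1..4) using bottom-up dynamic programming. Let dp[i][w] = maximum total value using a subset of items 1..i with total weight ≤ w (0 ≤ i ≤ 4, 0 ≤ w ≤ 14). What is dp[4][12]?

i\w   0   1   2   3   4   5   6   7   8   9  10  11  12  13  14
  0   0   0   0   0   0   0   0   0   0   0   0   0   0   0   0
  1   0   0   0   0   0  12  12  12  12  12  12  12  12  12  12
  2   0   0   0   0   0  12  12  12  12  12  12  12  12  12  12
  3   0   0   2   2   2  12  12  14  14  14  14  14  14  14  14
  4   0   0   2   2   2  12  12  14  14  14  14  14  14  14  14

14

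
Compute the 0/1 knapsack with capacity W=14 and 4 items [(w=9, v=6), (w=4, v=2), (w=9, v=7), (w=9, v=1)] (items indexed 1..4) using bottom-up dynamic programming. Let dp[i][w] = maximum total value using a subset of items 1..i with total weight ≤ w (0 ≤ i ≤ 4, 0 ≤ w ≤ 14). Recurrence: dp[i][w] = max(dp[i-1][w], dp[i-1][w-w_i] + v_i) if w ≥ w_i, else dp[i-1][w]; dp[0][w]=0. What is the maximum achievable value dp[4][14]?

i\w   0   1   2   3   4   5   6   7   8   9  10  11  12  13  14
  0   0   0   0   0   0   0   0   0   0   0   0   0   0   0   0
  1   0   0   0   0   0   0   0   0   0   6   6   6   6   6   6
  2   0   0   0   0   2   2   2   2   2   6   6   6   6   8   8
  3   0   0   0   0   2   2   2   2   2   7   7   7   7   9   9
  4   0   0   0   0   2   2   2   2   2   7   7   7   7   9   9

9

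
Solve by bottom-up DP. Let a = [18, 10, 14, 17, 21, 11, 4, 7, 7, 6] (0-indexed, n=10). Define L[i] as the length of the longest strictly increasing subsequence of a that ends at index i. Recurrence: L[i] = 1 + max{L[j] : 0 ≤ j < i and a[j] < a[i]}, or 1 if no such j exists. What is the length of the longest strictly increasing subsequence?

4

   i    0    1    2    3    4    5    6    7    8    9
a[i]   18   10   14   17   21   11    4    7    7    6
L[i]    1    1    2    3    4    2    1    2    2    2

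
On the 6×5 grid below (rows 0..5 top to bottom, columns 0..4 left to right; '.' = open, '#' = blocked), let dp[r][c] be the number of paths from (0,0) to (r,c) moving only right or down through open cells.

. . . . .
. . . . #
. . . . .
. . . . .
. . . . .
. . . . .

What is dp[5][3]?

r\c   0   1   2   3   4
  0   1   1   1   1   1
  1   1   2   3   4   0
  2   1   3   6  10  10
  3   1   4  10  20  30
  4   1   5  15  35  65
  5   1   6  21  56 121

56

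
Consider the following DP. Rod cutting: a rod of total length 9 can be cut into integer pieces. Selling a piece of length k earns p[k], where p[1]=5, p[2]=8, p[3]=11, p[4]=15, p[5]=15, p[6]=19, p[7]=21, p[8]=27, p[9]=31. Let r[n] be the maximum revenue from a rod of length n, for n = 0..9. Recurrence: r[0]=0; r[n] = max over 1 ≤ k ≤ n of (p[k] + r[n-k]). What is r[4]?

20

   n    0    1    2    3    4    5    6    7    8    9
r[n]    0    5   10   15   20   25   30   35   40   45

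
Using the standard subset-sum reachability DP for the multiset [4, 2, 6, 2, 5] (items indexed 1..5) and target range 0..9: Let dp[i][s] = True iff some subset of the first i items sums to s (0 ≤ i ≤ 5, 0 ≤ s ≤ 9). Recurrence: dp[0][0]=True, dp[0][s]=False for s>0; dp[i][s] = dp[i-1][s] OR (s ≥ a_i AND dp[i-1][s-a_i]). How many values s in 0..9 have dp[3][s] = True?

i\s   0   1   2   3   4   5   6   7   8   9
  0   T   F   F   F   F   F   F   F   F   F
  1   T   F   F   F   T   F   F   F   F   F
  2   T   F   T   F   T   F   T   F   F   F
  3   T   F   T   F   T   F   T   F   T   F
  4   T   F   T   F   T   F   T   F   T   F
  5   T   F   T   F   T   T   T   T   T   T

5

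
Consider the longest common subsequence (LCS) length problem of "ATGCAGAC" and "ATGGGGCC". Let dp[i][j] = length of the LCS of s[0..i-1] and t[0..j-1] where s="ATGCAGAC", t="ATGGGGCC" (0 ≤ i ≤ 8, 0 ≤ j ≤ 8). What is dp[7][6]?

   ''  A  T  G  G  G  G  C  C
''  0  0  0  0  0  0  0  0  0
 A  0  1  1  1  1  1  1  1  1
 T  0  1  2  2  2  2  2  2  2
 G  0  1  2  3  3  3  3  3  3
 C  0  1  2  3  3  3  3  4  4
 A  0  1  2  3  3  3  3  4  4
 G  0  1  2  3  4  4  4  4  4
 A  0  1  2  3  4  4  4  4  4
 C  0  1  2  3  4  4  4  5  5

4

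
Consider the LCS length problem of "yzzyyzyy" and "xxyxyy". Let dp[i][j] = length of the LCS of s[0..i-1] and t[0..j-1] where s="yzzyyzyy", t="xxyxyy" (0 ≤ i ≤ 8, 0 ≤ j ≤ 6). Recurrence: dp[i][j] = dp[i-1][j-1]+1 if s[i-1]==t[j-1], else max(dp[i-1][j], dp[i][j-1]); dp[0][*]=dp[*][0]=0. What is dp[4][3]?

   ''  x  x  y  x  y  y
''  0  0  0  0  0  0  0
 y  0  0  0  1  1  1  1
 z  0  0  0  1  1  1  1
 z  0  0  0  1  1  1  1
 y  0  0  0  1  1  2  2
 y  0  0  0  1  1  2  3
 z  0  0  0  1  1  2  3
 y  0  0  0  1  1  2  3
 y  0  0  0  1  1  2  3

1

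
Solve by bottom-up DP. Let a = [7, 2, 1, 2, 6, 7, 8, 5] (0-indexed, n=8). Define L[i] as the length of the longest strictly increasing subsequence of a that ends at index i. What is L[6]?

   i    0    1    2    3    4    5    6    7
a[i]    7    2    1    2    6    7    8    5
L[i]    1    1    1    2    3    4    5    3

5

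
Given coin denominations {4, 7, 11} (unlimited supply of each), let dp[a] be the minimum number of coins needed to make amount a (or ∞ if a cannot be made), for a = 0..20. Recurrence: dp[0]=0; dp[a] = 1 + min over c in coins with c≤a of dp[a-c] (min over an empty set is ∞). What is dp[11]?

 a  0  1  2  3  4  5  6  7  8  9 10 11 12 13 14 15 16 17 18 19 20
dp  0  -  -  -  1  -  -  1  2  -  -  1  3  -  2  2  4  -  2  3  5
(- denotes ∞ / unreachable)

1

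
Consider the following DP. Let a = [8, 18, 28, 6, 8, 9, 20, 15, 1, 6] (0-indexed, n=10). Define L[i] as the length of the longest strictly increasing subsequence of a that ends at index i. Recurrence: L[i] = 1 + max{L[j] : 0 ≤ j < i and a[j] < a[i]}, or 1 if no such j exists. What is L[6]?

   i    0    1    2    3    4    5    6    7    8    9
a[i]    8   18   28    6    8    9   20   15    1    6
L[i]    1    2    3    1    2    3    4    4    1    2

4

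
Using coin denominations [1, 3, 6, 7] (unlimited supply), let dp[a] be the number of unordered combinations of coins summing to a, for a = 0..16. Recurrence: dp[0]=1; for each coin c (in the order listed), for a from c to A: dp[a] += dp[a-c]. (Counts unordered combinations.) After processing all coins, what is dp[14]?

14

after  coin     0     1     2     3     4     5     6     7     8     9    10    11    12    13    14    15    16
          1     1     1     1     1     1     1     1     1     1     1     1     1     1     1     1     1     1
          3     1     1     1     2     2     2     3     3     3     4     4     4     5     5     5     6     6
          6     1     1     1     2     2     2     4     4     4     6     6     6     9     9     9    12    12
          7     1     1     1     2     2     2     4     5     5     7     8     8    11    13    14    17    19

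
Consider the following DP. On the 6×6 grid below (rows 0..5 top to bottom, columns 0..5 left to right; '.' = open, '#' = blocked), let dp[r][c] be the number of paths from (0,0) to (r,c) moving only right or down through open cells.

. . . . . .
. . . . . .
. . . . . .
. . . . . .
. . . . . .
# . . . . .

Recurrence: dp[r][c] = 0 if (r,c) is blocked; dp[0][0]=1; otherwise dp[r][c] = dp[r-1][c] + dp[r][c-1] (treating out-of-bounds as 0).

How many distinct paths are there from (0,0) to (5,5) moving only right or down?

r\c   0   1   2   3   4   5
  0   1   1   1   1   1   1
  1   1   2   3   4   5   6
  2   1   3   6  10  15  21
  3   1   4  10  20  35  56
  4   1   5  15  35  70 126
  5   0   5  20  55 125 251

251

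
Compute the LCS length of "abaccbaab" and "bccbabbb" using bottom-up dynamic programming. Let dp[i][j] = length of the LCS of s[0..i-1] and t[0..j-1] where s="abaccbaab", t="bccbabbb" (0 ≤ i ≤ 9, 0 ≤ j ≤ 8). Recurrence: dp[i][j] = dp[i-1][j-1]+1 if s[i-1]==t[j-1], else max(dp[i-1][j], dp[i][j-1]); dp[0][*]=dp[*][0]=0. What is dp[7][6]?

5

   ''  b  c  c  b  a  b  b  b
''  0  0  0  0  0  0  0  0  0
 a  0  0  0  0  0  1  1  1  1
 b  0  1  1  1  1  1  2  2  2
 a  0  1  1  1  1  2  2  2  2
 c  0  1  2  2  2  2  2  2  2
 c  0  1  2  3  3  3  3  3  3
 b  0  1  2  3  4  4  4  4  4
 a  0  1  2  3  4  5  5  5  5
 a  0  1  2  3  4  5  5  5  5
 b  0  1  2  3  4  5  6  6  6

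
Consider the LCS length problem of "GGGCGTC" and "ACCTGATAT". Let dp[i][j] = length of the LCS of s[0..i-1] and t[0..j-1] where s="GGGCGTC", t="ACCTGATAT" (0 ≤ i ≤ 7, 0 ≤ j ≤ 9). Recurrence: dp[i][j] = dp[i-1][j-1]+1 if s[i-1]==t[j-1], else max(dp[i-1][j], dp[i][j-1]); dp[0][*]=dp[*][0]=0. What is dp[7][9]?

3

   ''  A  C  C  T  G  A  T  A  T
''  0  0  0  0  0  0  0  0  0  0
 G  0  0  0  0  0  1  1  1  1  1
 G  0  0  0  0  0  1  1  1  1  1
 G  0  0  0  0  0  1  1  1  1  1
 C  0  0  1  1  1  1  1  1  1  1
 G  0  0  1  1  1  2  2  2  2  2
 T  0  0  1  1  2  2  2  3  3  3
 C  0  0  1  2  2  2  2  3  3  3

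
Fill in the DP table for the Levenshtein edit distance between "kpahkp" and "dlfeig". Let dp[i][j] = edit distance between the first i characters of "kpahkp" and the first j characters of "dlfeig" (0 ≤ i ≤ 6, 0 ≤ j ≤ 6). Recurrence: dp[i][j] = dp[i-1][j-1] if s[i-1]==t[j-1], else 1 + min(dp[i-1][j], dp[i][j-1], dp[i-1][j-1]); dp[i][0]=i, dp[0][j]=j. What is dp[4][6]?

   ''  d  l  f  e  i  g
''  0  1  2  3  4  5  6
 k  1  1  2  3  4  5  6
 p  2  2  2  3  4  5  6
 a  3  3  3  3  4  5  6
 h  4  4  4  4  4  5  6
 k  5  5  5  5  5  5  6
 p  6  6  6  6  6  6  6

6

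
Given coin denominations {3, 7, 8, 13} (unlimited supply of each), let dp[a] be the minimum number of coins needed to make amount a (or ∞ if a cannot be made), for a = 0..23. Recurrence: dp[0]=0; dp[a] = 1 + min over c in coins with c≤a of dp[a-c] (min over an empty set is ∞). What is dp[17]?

 a  0  1  2  3  4  5  6  7  8  9 10 11 12 13 14 15 16 17 18 19 20 21 22 23
dp  0  -  -  1  -  -  2  1  1  3  2  2  4  1  2  2  2  3  3  3  2  2  3  3
(- denotes ∞ / unreachable)

3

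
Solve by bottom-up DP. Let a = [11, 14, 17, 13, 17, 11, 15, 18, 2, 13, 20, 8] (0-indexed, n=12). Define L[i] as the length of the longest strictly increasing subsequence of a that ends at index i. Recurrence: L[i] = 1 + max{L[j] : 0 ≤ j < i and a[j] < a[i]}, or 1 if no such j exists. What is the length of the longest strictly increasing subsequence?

   i    0    1    2    3    4    5    6    7    8    9   10   11
a[i]   11   14   17   13   17   11   15   18    2   13   20    8
L[i]    1    2    3    2    3    1    3    4    1    2    5    2

5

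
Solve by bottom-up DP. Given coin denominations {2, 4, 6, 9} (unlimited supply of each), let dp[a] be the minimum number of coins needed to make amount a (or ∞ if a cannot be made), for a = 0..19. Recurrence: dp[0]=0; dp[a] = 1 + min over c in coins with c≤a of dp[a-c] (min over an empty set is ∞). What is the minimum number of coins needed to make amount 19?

 a  0  1  2  3  4  5  6  7  8  9 10 11 12 13 14 15 16 17 18 19
dp  0  -  1  -  1  -  1  -  2  1  2  2  2  2  3  2  3  3  2  3
(- denotes ∞ / unreachable)

3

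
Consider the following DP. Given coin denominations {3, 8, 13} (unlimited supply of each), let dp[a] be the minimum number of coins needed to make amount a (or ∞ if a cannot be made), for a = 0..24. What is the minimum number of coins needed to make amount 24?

 a  0  1  2  3  4  5  6  7  8  9 10 11 12 13 14 15 16 17 18 19 20 21 22 23 24
dp  0  -  -  1  -  -  2  -  1  3  -  2  4  1  3  5  2  4  6  3  5  2  4  6  3
(- denotes ∞ / unreachable)

3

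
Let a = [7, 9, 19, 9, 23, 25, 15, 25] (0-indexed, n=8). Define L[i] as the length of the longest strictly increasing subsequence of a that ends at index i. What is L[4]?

   i    0    1    2    3    4    5    6    7
a[i]    7    9   19    9   23   25   15   25
L[i]    1    2    3    2    4    5    3    5

4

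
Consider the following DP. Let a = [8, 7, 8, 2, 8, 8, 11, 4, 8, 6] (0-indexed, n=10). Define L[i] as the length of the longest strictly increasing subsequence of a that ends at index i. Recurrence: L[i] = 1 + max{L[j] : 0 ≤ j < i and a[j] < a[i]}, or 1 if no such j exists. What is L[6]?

3

   i    0    1    2    3    4    5    6    7    8    9
a[i]    8    7    8    2    8    8   11    4    8    6
L[i]    1    1    2    1    2    2    3    2    3    3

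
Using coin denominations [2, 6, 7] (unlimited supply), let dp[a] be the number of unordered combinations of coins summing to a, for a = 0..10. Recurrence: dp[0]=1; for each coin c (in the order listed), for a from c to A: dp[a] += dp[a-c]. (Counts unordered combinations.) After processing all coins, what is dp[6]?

2

after  coin     0     1     2     3     4     5     6     7     8     9    10
          2     1     0     1     0     1     0     1     0     1     0     1
          6     1     0     1     0     1     0     2     0     2     0     2
          7     1     0     1     0     1     0     2     1     2     1     2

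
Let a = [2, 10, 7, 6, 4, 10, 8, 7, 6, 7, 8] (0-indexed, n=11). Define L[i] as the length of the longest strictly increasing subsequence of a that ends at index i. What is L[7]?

   i    0    1    2    3    4    5    6    7    8    9   10
a[i]    2   10    7    6    4   10    8    7    6    7    8
L[i]    1    2    2    2    2    3    3    3    3    4    5

3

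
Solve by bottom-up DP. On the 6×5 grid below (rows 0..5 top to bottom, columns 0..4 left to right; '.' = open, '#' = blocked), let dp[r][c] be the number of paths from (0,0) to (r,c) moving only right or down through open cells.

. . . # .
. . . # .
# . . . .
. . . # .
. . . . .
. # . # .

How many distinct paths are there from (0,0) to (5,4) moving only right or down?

14

r\c   0   1   2   3   4
  0   1   1   1   0   0
  1   1   2   3   0   0
  2   0   2   5   5   5
  3   0   2   7   0   5
  4   0   2   9   9  14
  5   0   0   9   0  14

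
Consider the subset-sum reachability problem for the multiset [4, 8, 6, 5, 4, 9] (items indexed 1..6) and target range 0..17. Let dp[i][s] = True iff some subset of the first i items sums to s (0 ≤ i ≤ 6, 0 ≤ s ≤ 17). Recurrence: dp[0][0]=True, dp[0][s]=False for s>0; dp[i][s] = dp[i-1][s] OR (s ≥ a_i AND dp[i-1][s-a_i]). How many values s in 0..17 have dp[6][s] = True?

14

i\s   0   1   2   3   4   5   6   7   8   9  10  11  12  13  14  15  16  17
  0   T   F   F   F   F   F   F   F   F   F   F   F   F   F   F   F   F   F
  1   T   F   F   F   T   F   F   F   F   F   F   F   F   F   F   F   F   F
  2   T   F   F   F   T   F   F   F   T   F   F   F   T   F   F   F   F   F
  3   T   F   F   F   T   F   T   F   T   F   T   F   T   F   T   F   F   F
  4   T   F   F   F   T   T   T   F   T   T   T   T   T   T   T   T   F   T
  5   T   F   F   F   T   T   T   F   T   T   T   T   T   T   T   T   T   T
  6   T   F   F   F   T   T   T   F   T   T   T   T   T   T   T   T   T   T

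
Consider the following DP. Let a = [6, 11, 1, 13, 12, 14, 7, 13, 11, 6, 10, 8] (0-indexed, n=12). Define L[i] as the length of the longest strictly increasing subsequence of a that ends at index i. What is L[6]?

   i    0    1    2    3    4    5    6    7    8    9   10   11
a[i]    6   11    1   13   12   14    7   13   11    6   10    8
L[i]    1    2    1    3    3    4    2    4    3    2    3    3

2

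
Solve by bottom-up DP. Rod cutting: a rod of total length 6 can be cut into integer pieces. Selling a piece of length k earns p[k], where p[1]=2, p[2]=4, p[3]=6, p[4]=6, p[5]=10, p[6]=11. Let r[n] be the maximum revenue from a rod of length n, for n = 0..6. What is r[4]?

8

   n    0    1    2    3    4    5    6
r[n]    0    2    4    6    8   10   12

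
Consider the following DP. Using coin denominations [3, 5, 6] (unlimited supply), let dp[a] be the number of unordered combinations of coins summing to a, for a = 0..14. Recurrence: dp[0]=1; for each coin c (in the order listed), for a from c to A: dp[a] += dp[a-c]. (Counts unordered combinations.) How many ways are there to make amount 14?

after  coin     0     1     2     3     4     5     6     7     8     9    10    11    12    13    14
          3     1     0     0     1     0     0     1     0     0     1     0     0     1     0     0
          5     1     0     0     1     0     1     1     0     1     1     1     1     1     1     1
          6     1     0     0     1     0     1     2     0     1     2     1     2     3     1     2

2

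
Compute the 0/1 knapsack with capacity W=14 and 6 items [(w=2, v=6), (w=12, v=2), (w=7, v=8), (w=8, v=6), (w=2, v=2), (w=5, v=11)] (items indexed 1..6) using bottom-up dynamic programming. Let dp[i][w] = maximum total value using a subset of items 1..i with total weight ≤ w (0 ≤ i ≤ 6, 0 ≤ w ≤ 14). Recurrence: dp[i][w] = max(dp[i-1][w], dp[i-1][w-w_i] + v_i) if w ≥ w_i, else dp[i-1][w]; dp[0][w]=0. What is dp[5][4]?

8

i\w   0   1   2   3   4   5   6   7   8   9  10  11  12  13  14
  0   0   0   0   0   0   0   0   0   0   0   0   0   0   0   0
  1   0   0   6   6   6   6   6   6   6   6   6   6   6   6   6
  2   0   0   6   6   6   6   6   6   6   6   6   6   6   6   8
  3   0   0   6   6   6   6   6   8   8  14  14  14  14  14  14
  4   0   0   6   6   6   6   6   8   8  14  14  14  14  14  14
  5   0   0   6   6   8   8   8   8   8  14  14  16  16  16  16
  6   0   0   6   6   8  11  11  17  17  19  19  19  19  19  25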